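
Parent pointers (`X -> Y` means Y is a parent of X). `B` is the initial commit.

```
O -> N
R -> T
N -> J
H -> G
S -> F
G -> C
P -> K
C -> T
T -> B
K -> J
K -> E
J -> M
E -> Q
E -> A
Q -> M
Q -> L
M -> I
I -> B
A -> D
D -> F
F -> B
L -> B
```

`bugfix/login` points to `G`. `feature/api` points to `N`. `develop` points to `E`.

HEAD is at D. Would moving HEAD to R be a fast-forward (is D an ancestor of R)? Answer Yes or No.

No

A fast-forward from D to R is possible iff D is an ancestor of R.
Ancestors of R: {B, R, T}.
D is not among them, so fast-forward is not possible.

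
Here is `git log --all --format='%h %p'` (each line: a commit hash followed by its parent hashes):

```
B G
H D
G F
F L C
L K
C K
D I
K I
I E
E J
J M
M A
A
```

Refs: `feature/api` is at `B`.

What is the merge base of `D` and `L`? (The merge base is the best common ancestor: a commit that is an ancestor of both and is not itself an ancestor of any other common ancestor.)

I

Ancestors of D: {A, D, E, I, J, M}.
Ancestors of L: {A, E, I, J, K, L, M}.
Common ancestors: {A, E, I, J, M}.
Among these, I is not an ancestor of any other common ancestor — it is the merge base.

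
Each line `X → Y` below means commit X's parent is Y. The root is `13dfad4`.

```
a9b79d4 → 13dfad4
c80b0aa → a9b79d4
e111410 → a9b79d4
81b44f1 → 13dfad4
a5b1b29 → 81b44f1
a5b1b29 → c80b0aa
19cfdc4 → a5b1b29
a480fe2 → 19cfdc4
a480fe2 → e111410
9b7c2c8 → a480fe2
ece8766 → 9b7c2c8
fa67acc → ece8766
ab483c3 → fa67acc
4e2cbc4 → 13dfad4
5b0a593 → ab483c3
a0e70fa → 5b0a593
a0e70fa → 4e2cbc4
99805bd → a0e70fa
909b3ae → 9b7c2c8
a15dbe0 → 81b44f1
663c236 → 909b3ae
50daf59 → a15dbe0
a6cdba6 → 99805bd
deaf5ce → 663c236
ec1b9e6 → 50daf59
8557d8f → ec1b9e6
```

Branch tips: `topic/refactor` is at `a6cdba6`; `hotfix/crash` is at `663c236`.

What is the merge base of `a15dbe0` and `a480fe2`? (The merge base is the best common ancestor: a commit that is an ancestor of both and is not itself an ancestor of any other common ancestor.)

Ancestors of a15dbe0: {13dfad4, 81b44f1, a15dbe0}.
Ancestors of a480fe2: {13dfad4, 19cfdc4, 81b44f1, a480fe2, a5b1b29, a9b79d4, c80b0aa, e111410}.
Common ancestors: {13dfad4, 81b44f1}.
Among these, 81b44f1 is not an ancestor of any other common ancestor — it is the merge base.

81b44f1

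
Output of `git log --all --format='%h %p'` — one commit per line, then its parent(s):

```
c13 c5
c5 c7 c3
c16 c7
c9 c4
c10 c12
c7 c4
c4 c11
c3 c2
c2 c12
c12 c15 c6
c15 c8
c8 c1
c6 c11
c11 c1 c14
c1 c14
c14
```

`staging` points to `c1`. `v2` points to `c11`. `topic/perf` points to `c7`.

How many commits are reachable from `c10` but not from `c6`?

Reachable from c10: {c1, c10, c11, c12, c14, c15, c6, c8}.
Reachable from c6: {c1, c11, c14, c6}.
In c10's history but not c6's: {c10, c12, c15, c8} — 4 commits.

4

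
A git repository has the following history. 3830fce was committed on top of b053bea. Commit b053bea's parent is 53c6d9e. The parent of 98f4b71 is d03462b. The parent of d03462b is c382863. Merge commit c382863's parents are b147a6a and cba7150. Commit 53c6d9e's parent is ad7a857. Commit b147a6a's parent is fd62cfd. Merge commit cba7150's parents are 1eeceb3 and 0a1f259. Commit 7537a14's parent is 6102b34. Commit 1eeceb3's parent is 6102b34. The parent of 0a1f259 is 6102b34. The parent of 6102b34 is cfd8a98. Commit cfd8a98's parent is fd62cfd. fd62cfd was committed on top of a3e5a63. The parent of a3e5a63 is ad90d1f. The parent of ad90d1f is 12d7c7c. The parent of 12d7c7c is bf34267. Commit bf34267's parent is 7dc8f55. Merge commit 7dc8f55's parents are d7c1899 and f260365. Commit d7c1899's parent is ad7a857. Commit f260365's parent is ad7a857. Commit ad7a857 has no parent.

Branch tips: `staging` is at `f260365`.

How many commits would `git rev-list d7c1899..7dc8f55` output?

Reachable from 7dc8f55: {7dc8f55, ad7a857, d7c1899, f260365}.
Reachable from d7c1899: {ad7a857, d7c1899}.
In 7dc8f55's history but not d7c1899's: {7dc8f55, f260365} — 2 commits.

2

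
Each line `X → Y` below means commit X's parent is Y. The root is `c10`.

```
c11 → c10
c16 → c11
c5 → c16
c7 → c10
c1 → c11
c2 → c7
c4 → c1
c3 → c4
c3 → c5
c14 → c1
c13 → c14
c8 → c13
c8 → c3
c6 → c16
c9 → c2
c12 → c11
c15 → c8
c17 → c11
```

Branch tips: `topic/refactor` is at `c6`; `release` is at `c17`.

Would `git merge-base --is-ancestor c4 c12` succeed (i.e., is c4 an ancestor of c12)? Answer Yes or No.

No

Ancestors of c12: {c10, c11, c12}.
c4 is not in that set, so it is not an ancestor of c12.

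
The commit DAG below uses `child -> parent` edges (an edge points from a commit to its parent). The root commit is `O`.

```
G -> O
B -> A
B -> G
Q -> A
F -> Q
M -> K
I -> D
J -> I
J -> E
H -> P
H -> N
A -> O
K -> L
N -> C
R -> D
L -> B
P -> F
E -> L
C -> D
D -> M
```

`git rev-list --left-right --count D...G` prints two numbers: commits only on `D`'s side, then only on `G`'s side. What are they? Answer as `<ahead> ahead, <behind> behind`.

6 ahead, 0 behind

Reachable from D: {A, B, D, G, K, L, M, O}.
Reachable from G: {G, O}.
Only in D's history (ahead): {A, B, D, K, L, M} — 6.
Only in G's history (behind): {} — 0.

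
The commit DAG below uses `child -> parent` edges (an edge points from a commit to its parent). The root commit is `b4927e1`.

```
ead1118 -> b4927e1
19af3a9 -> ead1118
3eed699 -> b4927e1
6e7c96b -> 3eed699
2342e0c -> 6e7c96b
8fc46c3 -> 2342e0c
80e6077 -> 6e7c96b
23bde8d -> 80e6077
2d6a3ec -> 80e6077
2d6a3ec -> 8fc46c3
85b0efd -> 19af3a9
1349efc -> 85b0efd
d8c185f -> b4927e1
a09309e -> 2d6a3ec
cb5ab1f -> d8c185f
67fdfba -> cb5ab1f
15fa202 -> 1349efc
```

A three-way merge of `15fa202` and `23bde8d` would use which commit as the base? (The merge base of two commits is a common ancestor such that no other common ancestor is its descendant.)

Ancestors of 15fa202: {1349efc, 15fa202, 19af3a9, 85b0efd, b4927e1, ead1118}.
Ancestors of 23bde8d: {23bde8d, 3eed699, 6e7c96b, 80e6077, b4927e1}.
Common ancestors: {b4927e1}.
The only common ancestor is b4927e1, so it is the merge base.

b4927e1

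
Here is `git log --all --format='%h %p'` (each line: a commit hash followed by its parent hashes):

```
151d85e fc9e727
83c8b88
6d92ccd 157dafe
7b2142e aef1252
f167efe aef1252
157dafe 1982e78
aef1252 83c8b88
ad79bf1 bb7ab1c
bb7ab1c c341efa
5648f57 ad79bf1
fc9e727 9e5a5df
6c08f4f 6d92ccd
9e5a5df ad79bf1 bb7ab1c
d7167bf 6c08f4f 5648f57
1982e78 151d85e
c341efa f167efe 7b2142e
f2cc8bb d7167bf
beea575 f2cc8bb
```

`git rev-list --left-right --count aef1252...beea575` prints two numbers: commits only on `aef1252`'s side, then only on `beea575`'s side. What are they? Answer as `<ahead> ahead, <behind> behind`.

Reachable from aef1252: {83c8b88, aef1252}.
Reachable from beea575: {151d85e, 157dafe, 1982e78, 5648f57, 6c08f4f, 6d92ccd, 7b2142e, 83c8b88, 9e5a5df, ad79bf1, aef1252, bb7ab1c, beea575, c341efa, d7167bf, f167efe, f2cc8bb, fc9e727}.
Only in aef1252's history (ahead): {} — 0.
Only in beea575's history (behind): {151d85e, 157dafe, 1982e78, 5648f57, 6c08f4f, 6d92ccd, 7b2142e, 9e5a5df, ad79bf1, bb7ab1c, beea575, c341efa, d7167bf, f167efe, f2cc8bb, fc9e727} — 16.

0 ahead, 16 behind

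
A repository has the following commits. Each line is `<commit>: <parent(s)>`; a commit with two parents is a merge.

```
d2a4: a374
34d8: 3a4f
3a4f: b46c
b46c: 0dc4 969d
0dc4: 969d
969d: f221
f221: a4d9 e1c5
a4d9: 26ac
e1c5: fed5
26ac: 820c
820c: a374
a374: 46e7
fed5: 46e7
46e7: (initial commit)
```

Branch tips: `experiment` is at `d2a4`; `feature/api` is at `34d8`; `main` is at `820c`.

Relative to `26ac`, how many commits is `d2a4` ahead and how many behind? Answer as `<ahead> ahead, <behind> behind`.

1 ahead, 2 behind

Reachable from d2a4: {46e7, a374, d2a4}.
Reachable from 26ac: {26ac, 46e7, 820c, a374}.
Only in d2a4's history (ahead): {d2a4} — 1.
Only in 26ac's history (behind): {26ac, 820c} — 2.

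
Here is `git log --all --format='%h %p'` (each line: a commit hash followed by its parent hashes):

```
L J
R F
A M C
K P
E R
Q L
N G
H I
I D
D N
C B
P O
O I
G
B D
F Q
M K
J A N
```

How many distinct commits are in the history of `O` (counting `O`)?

Walking parent pointers from O: reachable set = {D, G, I, N, O}.
That is 5 commits.

5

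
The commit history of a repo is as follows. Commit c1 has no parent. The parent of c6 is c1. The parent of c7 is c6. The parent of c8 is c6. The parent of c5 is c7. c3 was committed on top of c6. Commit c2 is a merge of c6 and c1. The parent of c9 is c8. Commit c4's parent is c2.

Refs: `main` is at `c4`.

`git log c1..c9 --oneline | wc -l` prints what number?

3

Reachable from c9: {c1, c6, c8, c9}.
Reachable from c1: {c1}.
In c9's history but not c1's: {c6, c8, c9} — 3 commits.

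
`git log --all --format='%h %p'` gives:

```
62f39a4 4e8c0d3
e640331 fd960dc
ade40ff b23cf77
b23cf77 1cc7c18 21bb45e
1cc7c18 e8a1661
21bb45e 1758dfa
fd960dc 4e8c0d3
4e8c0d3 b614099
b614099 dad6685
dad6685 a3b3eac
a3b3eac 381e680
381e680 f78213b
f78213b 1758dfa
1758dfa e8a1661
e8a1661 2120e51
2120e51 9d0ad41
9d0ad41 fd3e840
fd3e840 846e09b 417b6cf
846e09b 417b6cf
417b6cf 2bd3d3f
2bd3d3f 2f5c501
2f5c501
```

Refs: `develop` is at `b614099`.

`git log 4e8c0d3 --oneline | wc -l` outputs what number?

15

Walking parent pointers from 4e8c0d3: reachable set = {1758dfa, 2120e51, 2bd3d3f, 2f5c501, 381e680, 417b6cf, 4e8c0d3, 846e09b, 9d0ad41, a3b3eac, b614099, dad6685, e8a1661, f78213b, fd3e840}.
That is 15 commits.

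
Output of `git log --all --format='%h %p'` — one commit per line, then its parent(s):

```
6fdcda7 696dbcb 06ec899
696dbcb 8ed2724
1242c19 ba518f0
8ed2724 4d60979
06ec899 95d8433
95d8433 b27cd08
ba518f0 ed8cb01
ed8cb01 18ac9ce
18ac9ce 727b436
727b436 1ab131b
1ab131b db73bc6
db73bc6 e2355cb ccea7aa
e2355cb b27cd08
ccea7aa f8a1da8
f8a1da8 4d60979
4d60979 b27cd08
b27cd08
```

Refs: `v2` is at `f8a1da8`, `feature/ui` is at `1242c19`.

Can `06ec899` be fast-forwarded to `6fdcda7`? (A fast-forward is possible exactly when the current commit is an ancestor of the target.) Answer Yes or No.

A fast-forward from 06ec899 to 6fdcda7 is possible iff 06ec899 is an ancestor of 6fdcda7.
Ancestors of 6fdcda7: {06ec899, 4d60979, 696dbcb, 6fdcda7, 8ed2724, 95d8433, b27cd08}.
06ec899 is among them, so fast-forward is possible.

Yes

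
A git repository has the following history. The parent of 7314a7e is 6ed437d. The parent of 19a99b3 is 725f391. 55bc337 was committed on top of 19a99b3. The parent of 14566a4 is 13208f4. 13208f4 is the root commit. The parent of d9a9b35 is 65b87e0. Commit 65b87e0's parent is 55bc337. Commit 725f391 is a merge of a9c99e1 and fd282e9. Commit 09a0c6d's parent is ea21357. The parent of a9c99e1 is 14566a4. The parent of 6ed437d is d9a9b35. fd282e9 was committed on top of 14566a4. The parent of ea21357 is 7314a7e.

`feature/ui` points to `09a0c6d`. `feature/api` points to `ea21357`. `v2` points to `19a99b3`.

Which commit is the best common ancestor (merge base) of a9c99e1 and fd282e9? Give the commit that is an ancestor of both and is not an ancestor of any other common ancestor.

Ancestors of a9c99e1: {13208f4, 14566a4, a9c99e1}.
Ancestors of fd282e9: {13208f4, 14566a4, fd282e9}.
Common ancestors: {13208f4, 14566a4}.
Among these, 14566a4 is not an ancestor of any other common ancestor — it is the merge base.

14566a4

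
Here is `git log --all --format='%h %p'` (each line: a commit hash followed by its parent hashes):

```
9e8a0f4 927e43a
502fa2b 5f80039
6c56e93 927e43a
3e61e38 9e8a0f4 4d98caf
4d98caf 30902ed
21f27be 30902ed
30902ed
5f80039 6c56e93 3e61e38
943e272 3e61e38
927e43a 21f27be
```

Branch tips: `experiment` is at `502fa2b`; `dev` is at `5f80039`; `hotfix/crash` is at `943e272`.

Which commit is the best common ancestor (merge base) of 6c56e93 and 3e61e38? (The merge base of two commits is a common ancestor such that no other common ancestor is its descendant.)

Ancestors of 6c56e93: {21f27be, 30902ed, 6c56e93, 927e43a}.
Ancestors of 3e61e38: {21f27be, 30902ed, 3e61e38, 4d98caf, 927e43a, 9e8a0f4}.
Common ancestors: {21f27be, 30902ed, 927e43a}.
Among these, 927e43a is not an ancestor of any other common ancestor — it is the merge base.

927e43a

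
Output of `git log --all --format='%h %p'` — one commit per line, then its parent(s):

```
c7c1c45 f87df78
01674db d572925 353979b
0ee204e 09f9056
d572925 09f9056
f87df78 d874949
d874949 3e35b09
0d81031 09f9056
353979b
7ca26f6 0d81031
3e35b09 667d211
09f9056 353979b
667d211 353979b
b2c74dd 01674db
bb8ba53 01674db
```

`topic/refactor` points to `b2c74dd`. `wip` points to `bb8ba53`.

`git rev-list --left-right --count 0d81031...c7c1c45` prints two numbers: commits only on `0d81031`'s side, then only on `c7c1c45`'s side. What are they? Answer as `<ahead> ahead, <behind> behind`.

2 ahead, 5 behind

Reachable from 0d81031: {09f9056, 0d81031, 353979b}.
Reachable from c7c1c45: {353979b, 3e35b09, 667d211, c7c1c45, d874949, f87df78}.
Only in 0d81031's history (ahead): {09f9056, 0d81031} — 2.
Only in c7c1c45's history (behind): {3e35b09, 667d211, c7c1c45, d874949, f87df78} — 5.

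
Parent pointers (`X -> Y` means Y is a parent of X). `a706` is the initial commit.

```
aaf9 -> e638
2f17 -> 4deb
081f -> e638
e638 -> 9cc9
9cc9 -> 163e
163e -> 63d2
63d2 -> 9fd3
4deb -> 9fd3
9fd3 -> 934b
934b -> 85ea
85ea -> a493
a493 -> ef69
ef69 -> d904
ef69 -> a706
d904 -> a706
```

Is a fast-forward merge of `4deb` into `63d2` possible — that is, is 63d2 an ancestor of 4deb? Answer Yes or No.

A fast-forward from 63d2 to 4deb is possible iff 63d2 is an ancestor of 4deb.
Ancestors of 4deb: {4deb, 85ea, 934b, 9fd3, a493, a706, d904, ef69}.
63d2 is not among them, so fast-forward is not possible.

No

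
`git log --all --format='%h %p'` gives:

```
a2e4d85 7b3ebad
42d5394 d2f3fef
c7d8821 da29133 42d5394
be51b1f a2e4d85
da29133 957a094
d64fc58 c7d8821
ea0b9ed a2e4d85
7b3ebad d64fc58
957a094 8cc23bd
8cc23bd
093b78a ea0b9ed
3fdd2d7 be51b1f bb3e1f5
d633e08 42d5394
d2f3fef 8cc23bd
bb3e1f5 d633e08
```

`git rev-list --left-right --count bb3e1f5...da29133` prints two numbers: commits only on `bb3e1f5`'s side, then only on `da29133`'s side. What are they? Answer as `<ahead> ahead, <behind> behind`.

4 ahead, 2 behind

Reachable from bb3e1f5: {42d5394, 8cc23bd, bb3e1f5, d2f3fef, d633e08}.
Reachable from da29133: {8cc23bd, 957a094, da29133}.
Only in bb3e1f5's history (ahead): {42d5394, bb3e1f5, d2f3fef, d633e08} — 4.
Only in da29133's history (behind): {957a094, da29133} — 2.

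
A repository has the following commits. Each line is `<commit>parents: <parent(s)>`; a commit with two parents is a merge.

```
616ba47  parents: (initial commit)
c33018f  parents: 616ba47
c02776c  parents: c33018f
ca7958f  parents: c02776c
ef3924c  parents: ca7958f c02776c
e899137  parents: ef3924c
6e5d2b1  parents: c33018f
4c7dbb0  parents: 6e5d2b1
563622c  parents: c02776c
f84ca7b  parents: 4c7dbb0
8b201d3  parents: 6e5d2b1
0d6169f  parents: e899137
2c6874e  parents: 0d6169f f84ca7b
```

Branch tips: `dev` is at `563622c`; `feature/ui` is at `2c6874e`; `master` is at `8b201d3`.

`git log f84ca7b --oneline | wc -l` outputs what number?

Walking parent pointers from f84ca7b: reachable set = {4c7dbb0, 616ba47, 6e5d2b1, c33018f, f84ca7b}.
That is 5 commits.

5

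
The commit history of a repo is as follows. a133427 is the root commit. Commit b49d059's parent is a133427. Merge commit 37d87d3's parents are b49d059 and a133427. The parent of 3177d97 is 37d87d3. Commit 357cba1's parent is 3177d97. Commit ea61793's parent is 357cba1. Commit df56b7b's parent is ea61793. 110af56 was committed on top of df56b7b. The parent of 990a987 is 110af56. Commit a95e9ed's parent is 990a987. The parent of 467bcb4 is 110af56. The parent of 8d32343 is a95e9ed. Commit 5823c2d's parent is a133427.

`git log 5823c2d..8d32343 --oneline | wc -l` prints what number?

Reachable from 8d32343: {110af56, 3177d97, 357cba1, 37d87d3, 8d32343, 990a987, a133427, a95e9ed, b49d059, df56b7b, ea61793}.
Reachable from 5823c2d: {5823c2d, a133427}.
In 8d32343's history but not 5823c2d's: {110af56, 3177d97, 357cba1, 37d87d3, 8d32343, 990a987, a95e9ed, b49d059, df56b7b, ea61793} — 10 commits.

10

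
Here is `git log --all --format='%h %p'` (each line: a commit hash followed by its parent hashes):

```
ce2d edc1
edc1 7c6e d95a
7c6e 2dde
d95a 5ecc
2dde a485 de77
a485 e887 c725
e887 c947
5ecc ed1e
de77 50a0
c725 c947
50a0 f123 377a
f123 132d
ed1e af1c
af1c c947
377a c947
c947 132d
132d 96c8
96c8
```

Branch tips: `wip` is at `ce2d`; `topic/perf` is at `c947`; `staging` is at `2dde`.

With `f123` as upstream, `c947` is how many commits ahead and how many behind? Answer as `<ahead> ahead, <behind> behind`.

Reachable from c947: {132d, 96c8, c947}.
Reachable from f123: {132d, 96c8, f123}.
Only in c947's history (ahead): {c947} — 1.
Only in f123's history (behind): {f123} — 1.

1 ahead, 1 behind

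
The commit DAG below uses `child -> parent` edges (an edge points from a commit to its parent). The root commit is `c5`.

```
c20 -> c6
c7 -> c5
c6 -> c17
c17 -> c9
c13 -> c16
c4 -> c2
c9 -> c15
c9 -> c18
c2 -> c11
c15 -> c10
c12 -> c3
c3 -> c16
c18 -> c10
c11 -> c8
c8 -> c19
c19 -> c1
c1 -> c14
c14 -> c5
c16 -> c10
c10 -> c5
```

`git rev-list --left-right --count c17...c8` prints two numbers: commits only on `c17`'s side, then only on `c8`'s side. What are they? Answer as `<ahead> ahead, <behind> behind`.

5 ahead, 4 behind

Reachable from c17: {c10, c15, c17, c18, c5, c9}.
Reachable from c8: {c1, c14, c19, c5, c8}.
Only in c17's history (ahead): {c10, c15, c17, c18, c9} — 5.
Only in c8's history (behind): {c1, c14, c19, c8} — 4.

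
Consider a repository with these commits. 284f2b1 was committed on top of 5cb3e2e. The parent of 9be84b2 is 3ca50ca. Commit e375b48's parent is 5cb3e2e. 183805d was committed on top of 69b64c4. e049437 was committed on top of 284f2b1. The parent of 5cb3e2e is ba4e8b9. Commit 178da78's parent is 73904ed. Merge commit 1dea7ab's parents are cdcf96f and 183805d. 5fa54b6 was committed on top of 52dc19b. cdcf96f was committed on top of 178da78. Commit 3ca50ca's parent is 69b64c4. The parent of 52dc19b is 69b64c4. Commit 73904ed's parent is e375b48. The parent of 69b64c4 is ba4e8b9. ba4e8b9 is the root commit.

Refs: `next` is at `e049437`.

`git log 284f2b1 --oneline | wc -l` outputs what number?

Walking parent pointers from 284f2b1: reachable set = {284f2b1, 5cb3e2e, ba4e8b9}.
That is 3 commits.

3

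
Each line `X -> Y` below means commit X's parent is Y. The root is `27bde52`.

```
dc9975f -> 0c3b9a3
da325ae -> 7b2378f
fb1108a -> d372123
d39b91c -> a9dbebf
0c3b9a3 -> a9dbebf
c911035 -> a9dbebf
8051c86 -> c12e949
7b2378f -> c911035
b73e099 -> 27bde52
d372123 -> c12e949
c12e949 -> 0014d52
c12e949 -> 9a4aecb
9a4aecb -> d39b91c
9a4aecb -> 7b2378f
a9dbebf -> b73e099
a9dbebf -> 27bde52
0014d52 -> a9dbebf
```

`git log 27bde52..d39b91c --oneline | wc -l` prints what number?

3

Reachable from d39b91c: {27bde52, a9dbebf, b73e099, d39b91c}.
Reachable from 27bde52: {27bde52}.
In d39b91c's history but not 27bde52's: {a9dbebf, b73e099, d39b91c} — 3 commits.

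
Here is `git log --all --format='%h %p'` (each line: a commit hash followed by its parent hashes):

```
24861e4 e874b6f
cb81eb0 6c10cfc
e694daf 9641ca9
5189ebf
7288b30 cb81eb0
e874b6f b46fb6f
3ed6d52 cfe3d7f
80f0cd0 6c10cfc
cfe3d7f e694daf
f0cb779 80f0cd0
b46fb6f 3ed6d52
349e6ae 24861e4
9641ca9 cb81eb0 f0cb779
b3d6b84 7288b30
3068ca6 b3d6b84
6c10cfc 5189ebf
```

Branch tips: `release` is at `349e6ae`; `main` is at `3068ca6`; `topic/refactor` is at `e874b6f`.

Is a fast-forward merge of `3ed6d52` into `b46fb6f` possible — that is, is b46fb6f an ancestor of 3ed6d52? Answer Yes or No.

A fast-forward from b46fb6f to 3ed6d52 is possible iff b46fb6f is an ancestor of 3ed6d52.
Ancestors of 3ed6d52: {3ed6d52, 5189ebf, 6c10cfc, 80f0cd0, 9641ca9, cb81eb0, cfe3d7f, e694daf, f0cb779}.
b46fb6f is not among them, so fast-forward is not possible.

No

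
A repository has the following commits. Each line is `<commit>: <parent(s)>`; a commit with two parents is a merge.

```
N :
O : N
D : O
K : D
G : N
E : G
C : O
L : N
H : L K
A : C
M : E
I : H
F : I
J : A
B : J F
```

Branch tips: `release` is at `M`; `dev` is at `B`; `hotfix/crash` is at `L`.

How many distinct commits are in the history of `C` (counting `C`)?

Walking parent pointers from C: reachable set = {C, N, O}.
That is 3 commits.

3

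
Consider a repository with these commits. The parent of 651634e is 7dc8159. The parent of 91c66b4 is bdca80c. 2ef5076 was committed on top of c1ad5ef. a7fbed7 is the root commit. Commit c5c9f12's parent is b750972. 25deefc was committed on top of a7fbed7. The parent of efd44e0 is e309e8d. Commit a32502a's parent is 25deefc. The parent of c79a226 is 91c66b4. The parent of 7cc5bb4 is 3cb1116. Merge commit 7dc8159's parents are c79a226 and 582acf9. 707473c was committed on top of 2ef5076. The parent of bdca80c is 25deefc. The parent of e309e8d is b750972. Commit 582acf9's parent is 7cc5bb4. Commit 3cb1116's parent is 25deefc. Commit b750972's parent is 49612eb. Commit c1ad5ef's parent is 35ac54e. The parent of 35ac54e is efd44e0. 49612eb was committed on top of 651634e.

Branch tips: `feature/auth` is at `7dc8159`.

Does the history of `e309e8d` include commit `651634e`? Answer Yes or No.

Yes

Ancestors of e309e8d (commits reachable by following parents): {25deefc, 3cb1116, 49612eb, 582acf9, 651634e, 7cc5bb4, 7dc8159, 91c66b4, a7fbed7, b750972, bdca80c, c79a226, e309e8d}.
651634e is in that set, so it is an ancestor of e309e8d.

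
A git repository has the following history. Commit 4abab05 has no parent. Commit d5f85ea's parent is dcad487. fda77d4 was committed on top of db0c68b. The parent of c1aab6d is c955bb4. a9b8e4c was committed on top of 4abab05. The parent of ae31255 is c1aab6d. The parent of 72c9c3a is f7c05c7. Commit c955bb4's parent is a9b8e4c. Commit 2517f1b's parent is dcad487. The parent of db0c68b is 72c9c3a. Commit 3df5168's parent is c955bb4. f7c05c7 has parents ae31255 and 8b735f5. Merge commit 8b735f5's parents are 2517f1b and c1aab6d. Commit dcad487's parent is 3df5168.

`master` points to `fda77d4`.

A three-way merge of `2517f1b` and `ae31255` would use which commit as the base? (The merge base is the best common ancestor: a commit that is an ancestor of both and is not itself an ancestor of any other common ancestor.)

Ancestors of 2517f1b: {2517f1b, 3df5168, 4abab05, a9b8e4c, c955bb4, dcad487}.
Ancestors of ae31255: {4abab05, a9b8e4c, ae31255, c1aab6d, c955bb4}.
Common ancestors: {4abab05, a9b8e4c, c955bb4}.
Among these, c955bb4 is not an ancestor of any other common ancestor — it is the merge base.

c955bb4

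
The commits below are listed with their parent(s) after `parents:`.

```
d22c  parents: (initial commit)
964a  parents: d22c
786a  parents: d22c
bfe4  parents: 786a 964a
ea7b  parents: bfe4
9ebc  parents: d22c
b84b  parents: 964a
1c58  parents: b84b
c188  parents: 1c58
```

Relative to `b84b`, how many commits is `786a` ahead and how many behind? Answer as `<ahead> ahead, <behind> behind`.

1 ahead, 2 behind

Reachable from 786a: {786a, d22c}.
Reachable from b84b: {964a, b84b, d22c}.
Only in 786a's history (ahead): {786a} — 1.
Only in b84b's history (behind): {964a, b84b} — 2.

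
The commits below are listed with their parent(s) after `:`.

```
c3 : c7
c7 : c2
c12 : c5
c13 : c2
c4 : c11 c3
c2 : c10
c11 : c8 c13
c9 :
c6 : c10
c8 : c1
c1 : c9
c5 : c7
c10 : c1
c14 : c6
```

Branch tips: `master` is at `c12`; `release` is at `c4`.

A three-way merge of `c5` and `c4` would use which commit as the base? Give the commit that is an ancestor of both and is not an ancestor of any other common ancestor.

c7

Ancestors of c5: {c1, c10, c2, c5, c7, c9}.
Ancestors of c4: {c1, c10, c11, c13, c2, c3, c4, c7, c8, c9}.
Common ancestors: {c1, c10, c2, c7, c9}.
Among these, c7 is not an ancestor of any other common ancestor — it is the merge base.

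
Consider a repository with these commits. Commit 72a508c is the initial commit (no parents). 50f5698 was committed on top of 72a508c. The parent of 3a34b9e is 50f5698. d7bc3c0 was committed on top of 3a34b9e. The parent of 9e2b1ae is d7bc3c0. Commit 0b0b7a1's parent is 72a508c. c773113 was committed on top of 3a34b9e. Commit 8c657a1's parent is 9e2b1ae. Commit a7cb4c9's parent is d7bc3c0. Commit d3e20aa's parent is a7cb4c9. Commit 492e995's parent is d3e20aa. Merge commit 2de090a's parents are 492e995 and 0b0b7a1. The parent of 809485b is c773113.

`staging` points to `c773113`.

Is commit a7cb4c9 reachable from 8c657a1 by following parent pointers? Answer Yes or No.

No

Ancestors of 8c657a1: {3a34b9e, 50f5698, 72a508c, 8c657a1, 9e2b1ae, d7bc3c0}.
a7cb4c9 is not in that set, so it is not an ancestor of 8c657a1.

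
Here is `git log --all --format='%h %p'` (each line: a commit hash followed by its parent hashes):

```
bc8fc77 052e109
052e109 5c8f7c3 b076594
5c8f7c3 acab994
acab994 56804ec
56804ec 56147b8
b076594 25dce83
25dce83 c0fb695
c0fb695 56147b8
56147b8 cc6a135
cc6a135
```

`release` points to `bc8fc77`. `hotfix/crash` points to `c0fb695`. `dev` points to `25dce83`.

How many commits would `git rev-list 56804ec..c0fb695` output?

Reachable from c0fb695: {56147b8, c0fb695, cc6a135}.
Reachable from 56804ec: {56147b8, 56804ec, cc6a135}.
In c0fb695's history but not 56804ec's: {c0fb695} — 1 commit.

1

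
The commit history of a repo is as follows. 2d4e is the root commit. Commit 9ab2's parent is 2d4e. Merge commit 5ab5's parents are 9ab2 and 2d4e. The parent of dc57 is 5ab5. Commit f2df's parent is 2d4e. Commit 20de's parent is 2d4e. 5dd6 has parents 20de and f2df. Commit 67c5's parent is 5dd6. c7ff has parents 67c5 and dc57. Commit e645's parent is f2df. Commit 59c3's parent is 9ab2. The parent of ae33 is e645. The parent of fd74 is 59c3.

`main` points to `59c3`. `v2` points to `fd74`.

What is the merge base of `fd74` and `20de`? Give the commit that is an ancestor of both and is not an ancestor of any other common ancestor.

2d4e

Ancestors of fd74: {2d4e, 59c3, 9ab2, fd74}.
Ancestors of 20de: {20de, 2d4e}.
Common ancestors: {2d4e}.
The only common ancestor is 2d4e, so it is the merge base.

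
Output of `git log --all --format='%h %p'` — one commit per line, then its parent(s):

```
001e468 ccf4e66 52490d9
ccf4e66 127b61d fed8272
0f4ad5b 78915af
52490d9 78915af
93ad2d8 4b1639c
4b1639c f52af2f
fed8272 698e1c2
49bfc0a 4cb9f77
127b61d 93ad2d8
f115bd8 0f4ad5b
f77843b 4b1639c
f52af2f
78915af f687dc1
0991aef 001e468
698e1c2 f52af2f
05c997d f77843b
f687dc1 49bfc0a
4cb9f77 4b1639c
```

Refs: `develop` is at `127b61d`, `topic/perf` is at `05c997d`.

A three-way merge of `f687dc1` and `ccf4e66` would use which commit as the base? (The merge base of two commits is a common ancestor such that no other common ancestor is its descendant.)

4b1639c

Ancestors of f687dc1: {49bfc0a, 4b1639c, 4cb9f77, f52af2f, f687dc1}.
Ancestors of ccf4e66: {127b61d, 4b1639c, 698e1c2, 93ad2d8, ccf4e66, f52af2f, fed8272}.
Common ancestors: {4b1639c, f52af2f}.
Among these, 4b1639c is not an ancestor of any other common ancestor — it is the merge base.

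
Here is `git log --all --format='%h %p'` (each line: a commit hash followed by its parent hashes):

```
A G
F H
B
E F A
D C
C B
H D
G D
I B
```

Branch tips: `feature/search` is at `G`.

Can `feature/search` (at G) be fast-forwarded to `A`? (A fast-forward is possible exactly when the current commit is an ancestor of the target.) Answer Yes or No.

Yes

A fast-forward from G to A is possible iff G is an ancestor of A.
Ancestors of A: {A, B, C, D, G}.
G is among them, so fast-forward is possible.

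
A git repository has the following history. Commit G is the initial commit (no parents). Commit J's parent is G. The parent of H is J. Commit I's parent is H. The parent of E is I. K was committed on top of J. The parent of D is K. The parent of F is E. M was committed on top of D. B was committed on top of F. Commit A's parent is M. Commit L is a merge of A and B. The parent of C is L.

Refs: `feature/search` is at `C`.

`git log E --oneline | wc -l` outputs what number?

5

Walking parent pointers from E: reachable set = {E, G, H, I, J}.
That is 5 commits.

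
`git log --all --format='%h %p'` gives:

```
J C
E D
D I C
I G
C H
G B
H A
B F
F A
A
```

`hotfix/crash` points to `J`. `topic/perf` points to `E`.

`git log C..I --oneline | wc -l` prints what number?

Reachable from I: {A, B, F, G, I}.
Reachable from C: {A, C, H}.
In I's history but not C's: {B, F, G, I} — 4 commits.

4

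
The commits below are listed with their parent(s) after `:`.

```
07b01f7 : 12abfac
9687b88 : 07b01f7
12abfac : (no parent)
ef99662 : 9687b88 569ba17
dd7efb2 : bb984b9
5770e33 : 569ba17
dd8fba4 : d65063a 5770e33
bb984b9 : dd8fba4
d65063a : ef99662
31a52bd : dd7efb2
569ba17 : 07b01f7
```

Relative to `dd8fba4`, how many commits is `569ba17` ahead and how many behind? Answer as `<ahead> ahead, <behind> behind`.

0 ahead, 5 behind

Reachable from 569ba17: {07b01f7, 12abfac, 569ba17}.
Reachable from dd8fba4: {07b01f7, 12abfac, 569ba17, 5770e33, 9687b88, d65063a, dd8fba4, ef99662}.
Only in 569ba17's history (ahead): {} — 0.
Only in dd8fba4's history (behind): {5770e33, 9687b88, d65063a, dd8fba4, ef99662} — 5.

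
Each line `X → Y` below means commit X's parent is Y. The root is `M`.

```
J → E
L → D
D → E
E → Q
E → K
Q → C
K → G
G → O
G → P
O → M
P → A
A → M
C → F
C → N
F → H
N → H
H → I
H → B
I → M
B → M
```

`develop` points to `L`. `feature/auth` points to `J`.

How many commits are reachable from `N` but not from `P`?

4

Reachable from N: {B, H, I, M, N}.
Reachable from P: {A, M, P}.
In N's history but not P's: {B, H, I, N} — 4 commits.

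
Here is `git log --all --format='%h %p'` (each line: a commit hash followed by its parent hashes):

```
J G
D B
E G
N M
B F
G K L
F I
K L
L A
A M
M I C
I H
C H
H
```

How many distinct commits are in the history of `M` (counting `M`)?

4

Walking parent pointers from M: reachable set = {C, H, I, M}.
That is 4 commits.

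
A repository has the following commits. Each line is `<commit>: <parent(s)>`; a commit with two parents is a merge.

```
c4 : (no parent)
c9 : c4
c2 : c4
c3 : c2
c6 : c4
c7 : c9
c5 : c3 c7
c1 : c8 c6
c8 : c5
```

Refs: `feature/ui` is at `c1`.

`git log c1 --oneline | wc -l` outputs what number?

9

Walking parent pointers from c1: reachable set = {c1, c2, c3, c4, c5, c6, c7, c8, c9}.
That is 9 commits.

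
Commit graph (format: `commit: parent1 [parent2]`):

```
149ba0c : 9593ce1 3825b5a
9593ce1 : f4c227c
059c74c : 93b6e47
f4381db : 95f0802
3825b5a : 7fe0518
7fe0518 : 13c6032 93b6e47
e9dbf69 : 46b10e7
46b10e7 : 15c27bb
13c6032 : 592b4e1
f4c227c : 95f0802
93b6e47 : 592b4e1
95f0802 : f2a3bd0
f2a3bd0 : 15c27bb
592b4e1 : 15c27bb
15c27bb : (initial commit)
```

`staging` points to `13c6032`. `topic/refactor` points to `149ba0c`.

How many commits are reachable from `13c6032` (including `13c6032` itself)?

3

Walking parent pointers from 13c6032: reachable set = {13c6032, 15c27bb, 592b4e1}.
That is 3 commits.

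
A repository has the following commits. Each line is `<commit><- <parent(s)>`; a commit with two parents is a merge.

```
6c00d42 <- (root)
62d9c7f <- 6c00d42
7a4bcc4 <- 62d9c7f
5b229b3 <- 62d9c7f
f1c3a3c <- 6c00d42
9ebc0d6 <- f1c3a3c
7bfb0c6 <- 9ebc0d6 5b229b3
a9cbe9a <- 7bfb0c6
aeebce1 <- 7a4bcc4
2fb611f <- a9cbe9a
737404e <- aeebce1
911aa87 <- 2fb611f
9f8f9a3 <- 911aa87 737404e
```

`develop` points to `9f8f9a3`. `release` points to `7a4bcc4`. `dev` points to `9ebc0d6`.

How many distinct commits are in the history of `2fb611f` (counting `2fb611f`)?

8

Walking parent pointers from 2fb611f: reachable set = {2fb611f, 5b229b3, 62d9c7f, 6c00d42, 7bfb0c6, 9ebc0d6, a9cbe9a, f1c3a3c}.
That is 8 commits.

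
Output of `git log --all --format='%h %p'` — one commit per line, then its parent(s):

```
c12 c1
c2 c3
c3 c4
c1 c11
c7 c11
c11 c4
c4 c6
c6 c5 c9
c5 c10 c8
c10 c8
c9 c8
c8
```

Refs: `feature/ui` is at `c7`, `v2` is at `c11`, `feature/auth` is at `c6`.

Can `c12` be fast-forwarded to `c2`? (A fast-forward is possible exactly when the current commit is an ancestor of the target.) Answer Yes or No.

No

A fast-forward from c12 to c2 is possible iff c12 is an ancestor of c2.
Ancestors of c2: {c10, c2, c3, c4, c5, c6, c8, c9}.
c12 is not among them, so fast-forward is not possible.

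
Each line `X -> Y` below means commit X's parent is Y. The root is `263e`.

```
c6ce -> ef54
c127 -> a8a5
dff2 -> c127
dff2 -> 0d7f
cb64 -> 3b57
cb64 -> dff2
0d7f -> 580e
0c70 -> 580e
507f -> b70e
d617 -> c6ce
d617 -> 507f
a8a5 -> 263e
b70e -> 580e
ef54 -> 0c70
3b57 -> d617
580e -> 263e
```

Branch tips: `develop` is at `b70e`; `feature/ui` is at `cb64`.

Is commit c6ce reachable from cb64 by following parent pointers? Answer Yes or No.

Yes

Ancestors of cb64 (commits reachable by following parents): {0c70, 0d7f, 263e, 3b57, 507f, 580e, a8a5, b70e, c127, c6ce, cb64, d617, dff2, ef54}.
c6ce is in that set, so it is an ancestor of cb64.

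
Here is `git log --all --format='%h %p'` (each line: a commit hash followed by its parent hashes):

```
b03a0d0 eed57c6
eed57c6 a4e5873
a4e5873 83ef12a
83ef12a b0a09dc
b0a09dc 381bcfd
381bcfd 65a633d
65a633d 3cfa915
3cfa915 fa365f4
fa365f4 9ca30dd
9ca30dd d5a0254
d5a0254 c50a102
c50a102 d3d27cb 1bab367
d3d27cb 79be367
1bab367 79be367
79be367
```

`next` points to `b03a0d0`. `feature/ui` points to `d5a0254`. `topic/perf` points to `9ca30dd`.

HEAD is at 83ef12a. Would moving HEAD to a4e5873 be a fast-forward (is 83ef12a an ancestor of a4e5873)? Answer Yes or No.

A fast-forward from 83ef12a to a4e5873 is possible iff 83ef12a is an ancestor of a4e5873.
Ancestors of a4e5873: {1bab367, 381bcfd, 3cfa915, 65a633d, 79be367, 83ef12a, 9ca30dd, a4e5873, b0a09dc, c50a102, d3d27cb, d5a0254, fa365f4}.
83ef12a is among them, so fast-forward is possible.

Yes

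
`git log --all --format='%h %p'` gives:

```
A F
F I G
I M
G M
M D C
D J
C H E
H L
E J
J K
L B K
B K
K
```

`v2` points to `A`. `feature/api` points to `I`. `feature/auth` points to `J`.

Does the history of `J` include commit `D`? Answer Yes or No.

Ancestors of J: {J, K}.
D is not in that set, so it is not an ancestor of J.

No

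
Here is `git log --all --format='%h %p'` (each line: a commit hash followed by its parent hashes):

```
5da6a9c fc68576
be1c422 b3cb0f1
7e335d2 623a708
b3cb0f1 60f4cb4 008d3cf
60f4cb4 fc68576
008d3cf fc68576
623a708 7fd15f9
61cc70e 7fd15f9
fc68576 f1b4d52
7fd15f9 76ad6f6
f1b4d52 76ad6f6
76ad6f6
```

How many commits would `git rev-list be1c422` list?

7

Walking parent pointers from be1c422: reachable set = {008d3cf, 60f4cb4, 76ad6f6, b3cb0f1, be1c422, f1b4d52, fc68576}.
That is 7 commits.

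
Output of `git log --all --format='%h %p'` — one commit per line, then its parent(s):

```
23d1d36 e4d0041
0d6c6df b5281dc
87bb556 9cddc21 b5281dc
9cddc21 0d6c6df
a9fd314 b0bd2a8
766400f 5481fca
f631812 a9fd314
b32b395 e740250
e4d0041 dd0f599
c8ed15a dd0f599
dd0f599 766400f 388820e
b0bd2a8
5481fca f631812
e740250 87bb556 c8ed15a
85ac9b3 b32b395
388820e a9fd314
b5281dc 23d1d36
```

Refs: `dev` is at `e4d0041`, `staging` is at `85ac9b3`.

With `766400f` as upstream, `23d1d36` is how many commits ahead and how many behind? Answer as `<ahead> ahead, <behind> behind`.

4 ahead, 0 behind

Reachable from 23d1d36: {23d1d36, 388820e, 5481fca, 766400f, a9fd314, b0bd2a8, dd0f599, e4d0041, f631812}.
Reachable from 766400f: {5481fca, 766400f, a9fd314, b0bd2a8, f631812}.
Only in 23d1d36's history (ahead): {23d1d36, 388820e, dd0f599, e4d0041} — 4.
Only in 766400f's history (behind): {} — 0.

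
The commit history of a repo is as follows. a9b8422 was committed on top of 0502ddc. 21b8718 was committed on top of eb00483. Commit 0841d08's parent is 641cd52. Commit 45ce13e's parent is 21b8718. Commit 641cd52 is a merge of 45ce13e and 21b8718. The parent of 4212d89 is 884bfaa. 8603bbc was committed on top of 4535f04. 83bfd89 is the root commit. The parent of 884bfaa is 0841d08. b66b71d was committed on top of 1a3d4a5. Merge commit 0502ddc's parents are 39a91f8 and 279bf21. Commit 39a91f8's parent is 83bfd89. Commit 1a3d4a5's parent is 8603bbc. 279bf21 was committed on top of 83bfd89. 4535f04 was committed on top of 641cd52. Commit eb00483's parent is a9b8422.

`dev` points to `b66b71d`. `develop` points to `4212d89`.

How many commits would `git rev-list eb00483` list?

6

Walking parent pointers from eb00483: reachable set = {0502ddc, 279bf21, 39a91f8, 83bfd89, a9b8422, eb00483}.
That is 6 commits.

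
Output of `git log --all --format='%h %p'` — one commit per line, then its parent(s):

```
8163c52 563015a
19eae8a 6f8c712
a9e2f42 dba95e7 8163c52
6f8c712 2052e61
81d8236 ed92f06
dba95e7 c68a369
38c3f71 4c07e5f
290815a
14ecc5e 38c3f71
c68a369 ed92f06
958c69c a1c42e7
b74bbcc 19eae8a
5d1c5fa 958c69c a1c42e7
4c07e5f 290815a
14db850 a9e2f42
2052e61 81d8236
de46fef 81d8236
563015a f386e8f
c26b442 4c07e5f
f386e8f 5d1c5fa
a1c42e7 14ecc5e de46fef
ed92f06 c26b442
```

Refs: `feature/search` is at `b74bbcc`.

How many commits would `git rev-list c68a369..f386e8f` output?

Reachable from f386e8f: {14ecc5e, 290815a, 38c3f71, 4c07e5f, 5d1c5fa, 81d8236, 958c69c, a1c42e7, c26b442, de46fef, ed92f06, f386e8f}.
Reachable from c68a369: {290815a, 4c07e5f, c26b442, c68a369, ed92f06}.
In f386e8f's history but not c68a369's: {14ecc5e, 38c3f71, 5d1c5fa, 81d8236, 958c69c, a1c42e7, de46fef, f386e8f} — 8 commits.

8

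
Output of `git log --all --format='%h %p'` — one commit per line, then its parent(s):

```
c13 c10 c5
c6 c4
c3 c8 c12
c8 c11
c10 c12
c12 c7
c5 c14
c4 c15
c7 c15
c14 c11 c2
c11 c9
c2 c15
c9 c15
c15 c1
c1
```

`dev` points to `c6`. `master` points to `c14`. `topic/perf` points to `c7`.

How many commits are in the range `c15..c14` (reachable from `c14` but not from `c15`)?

Reachable from c14: {c1, c11, c14, c15, c2, c9}.
Reachable from c15: {c1, c15}.
In c14's history but not c15's: {c11, c14, c2, c9} — 4 commits.

4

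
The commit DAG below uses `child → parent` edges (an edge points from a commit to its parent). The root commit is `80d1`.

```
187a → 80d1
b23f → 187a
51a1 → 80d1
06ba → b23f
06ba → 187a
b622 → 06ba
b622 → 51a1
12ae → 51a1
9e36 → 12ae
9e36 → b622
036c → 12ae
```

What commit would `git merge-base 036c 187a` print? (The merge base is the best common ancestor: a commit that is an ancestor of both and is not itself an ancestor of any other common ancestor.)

Ancestors of 036c: {036c, 12ae, 51a1, 80d1}.
Ancestors of 187a: {187a, 80d1}.
Common ancestors: {80d1}.
The only common ancestor is 80d1, so it is the merge base.

80d1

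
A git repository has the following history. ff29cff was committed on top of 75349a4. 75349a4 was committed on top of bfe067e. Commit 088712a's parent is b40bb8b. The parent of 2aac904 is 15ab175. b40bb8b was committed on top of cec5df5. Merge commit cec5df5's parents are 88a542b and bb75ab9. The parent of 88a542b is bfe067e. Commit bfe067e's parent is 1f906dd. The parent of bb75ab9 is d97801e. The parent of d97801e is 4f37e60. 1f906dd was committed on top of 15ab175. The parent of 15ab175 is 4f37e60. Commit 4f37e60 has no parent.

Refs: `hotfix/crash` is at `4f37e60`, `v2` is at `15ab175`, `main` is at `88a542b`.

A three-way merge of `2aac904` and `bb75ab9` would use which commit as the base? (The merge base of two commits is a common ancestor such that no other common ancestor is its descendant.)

Ancestors of 2aac904: {15ab175, 2aac904, 4f37e60}.
Ancestors of bb75ab9: {4f37e60, bb75ab9, d97801e}.
Common ancestors: {4f37e60}.
The only common ancestor is 4f37e60, so it is the merge base.

4f37e60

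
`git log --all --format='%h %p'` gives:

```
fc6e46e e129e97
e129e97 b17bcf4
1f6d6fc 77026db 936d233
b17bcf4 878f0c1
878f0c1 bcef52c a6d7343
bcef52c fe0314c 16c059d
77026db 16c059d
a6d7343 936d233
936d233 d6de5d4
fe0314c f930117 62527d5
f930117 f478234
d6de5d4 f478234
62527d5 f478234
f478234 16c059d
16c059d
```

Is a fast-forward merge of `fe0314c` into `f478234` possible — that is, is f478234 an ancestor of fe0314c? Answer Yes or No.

Yes

A fast-forward from f478234 to fe0314c is possible iff f478234 is an ancestor of fe0314c.
Ancestors of fe0314c: {16c059d, 62527d5, f478234, f930117, fe0314c}.
f478234 is among them, so fast-forward is possible.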